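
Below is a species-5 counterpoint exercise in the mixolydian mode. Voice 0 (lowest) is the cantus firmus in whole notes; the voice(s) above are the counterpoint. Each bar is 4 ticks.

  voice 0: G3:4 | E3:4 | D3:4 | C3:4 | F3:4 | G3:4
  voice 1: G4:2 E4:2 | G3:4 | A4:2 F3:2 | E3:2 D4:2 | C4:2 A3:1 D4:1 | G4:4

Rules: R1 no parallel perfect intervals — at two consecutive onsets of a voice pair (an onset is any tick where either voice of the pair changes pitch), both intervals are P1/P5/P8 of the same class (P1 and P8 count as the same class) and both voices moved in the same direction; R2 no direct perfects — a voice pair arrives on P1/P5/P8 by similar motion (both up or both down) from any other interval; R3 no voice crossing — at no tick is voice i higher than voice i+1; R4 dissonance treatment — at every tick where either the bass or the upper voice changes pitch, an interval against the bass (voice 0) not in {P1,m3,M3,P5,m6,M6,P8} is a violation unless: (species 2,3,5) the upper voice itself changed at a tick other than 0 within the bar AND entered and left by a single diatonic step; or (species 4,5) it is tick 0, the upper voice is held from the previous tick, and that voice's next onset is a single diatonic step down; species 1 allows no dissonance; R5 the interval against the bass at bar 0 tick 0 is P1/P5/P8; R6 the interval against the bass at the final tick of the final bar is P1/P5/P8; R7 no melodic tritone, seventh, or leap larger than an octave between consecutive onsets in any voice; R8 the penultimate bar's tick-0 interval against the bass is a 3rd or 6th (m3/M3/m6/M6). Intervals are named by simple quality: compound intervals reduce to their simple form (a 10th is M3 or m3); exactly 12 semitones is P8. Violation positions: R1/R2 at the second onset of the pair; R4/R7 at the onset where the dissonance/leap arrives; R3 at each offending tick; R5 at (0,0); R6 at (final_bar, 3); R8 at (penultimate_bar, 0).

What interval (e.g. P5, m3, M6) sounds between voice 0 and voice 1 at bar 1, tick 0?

voice 0=E3 voice 1=G3 -> m3

m3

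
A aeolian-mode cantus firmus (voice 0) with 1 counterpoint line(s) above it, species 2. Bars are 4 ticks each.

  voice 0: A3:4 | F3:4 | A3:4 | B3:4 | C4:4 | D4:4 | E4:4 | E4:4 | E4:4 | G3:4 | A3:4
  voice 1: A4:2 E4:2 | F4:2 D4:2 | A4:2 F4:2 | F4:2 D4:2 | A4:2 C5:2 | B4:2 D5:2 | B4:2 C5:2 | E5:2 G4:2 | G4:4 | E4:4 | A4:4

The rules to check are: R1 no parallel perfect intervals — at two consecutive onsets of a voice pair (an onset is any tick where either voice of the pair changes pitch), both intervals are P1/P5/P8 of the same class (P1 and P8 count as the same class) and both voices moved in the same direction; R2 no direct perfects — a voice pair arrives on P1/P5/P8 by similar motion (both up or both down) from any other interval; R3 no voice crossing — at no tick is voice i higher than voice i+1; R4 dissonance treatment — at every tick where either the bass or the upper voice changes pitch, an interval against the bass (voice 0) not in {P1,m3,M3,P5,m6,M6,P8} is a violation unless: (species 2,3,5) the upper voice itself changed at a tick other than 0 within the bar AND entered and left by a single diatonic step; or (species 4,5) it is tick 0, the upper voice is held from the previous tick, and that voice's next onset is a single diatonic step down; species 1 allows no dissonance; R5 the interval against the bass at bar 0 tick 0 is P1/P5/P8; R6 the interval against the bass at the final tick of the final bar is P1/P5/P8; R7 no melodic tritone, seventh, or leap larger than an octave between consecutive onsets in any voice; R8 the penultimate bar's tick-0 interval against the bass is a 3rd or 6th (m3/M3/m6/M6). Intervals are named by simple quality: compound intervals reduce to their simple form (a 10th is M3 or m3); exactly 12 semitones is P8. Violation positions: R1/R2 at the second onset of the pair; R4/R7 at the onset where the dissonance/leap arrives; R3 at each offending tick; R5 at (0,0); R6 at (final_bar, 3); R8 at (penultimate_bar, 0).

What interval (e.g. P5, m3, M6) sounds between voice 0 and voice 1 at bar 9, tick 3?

voice 0=G3 voice 1=E4 -> M6

M6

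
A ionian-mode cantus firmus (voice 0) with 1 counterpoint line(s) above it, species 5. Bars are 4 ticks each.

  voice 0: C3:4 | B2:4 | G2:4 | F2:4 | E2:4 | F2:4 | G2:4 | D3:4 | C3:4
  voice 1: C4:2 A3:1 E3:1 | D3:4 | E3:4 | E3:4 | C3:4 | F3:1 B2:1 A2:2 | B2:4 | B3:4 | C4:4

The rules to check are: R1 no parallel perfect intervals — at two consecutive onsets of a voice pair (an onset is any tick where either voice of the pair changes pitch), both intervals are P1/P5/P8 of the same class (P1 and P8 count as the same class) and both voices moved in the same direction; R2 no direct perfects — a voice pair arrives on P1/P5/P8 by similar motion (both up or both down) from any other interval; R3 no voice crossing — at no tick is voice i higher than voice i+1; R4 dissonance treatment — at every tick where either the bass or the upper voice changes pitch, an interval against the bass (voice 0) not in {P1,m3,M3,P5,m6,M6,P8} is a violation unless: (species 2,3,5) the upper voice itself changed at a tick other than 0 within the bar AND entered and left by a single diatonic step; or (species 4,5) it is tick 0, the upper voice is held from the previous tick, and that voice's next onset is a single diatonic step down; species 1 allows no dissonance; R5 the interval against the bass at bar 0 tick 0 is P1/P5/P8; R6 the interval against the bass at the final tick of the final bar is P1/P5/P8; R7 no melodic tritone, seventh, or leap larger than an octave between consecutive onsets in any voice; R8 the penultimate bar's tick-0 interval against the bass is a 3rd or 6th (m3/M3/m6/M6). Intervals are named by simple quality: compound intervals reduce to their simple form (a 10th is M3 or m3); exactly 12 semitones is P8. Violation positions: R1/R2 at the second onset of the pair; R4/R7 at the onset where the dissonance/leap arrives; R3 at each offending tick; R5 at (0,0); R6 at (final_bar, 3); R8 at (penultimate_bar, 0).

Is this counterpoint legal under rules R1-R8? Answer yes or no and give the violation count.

bar 0: v0=C3 v1=C4 (P8)
bar 1: v0=B2 v1=D3 (m3)
bar 2: v0=G2 v1=E3 (M6)
bar 3: v0=F2 v1=E3 (M7)
bar 4: v0=E2 v1=C3 (m6)
bar 5: v0=F2 v1=F3 (P8)
bar 6: v0=G2 v1=B2 (M3)
bar 7: v0=D3 v1=B3 (M6)
bar 8: v0=C3 v1=C4 (P8)
  R4 @ bar3.0: F2/E3 M7 untreated
  R2 @ bar5.0: E2/C3 m6 -> F2/F3 P8 similar
  R4 @ bar5.1: F2/B2 TT untreated
  R7 @ bar5.1: F3->B2 leap 6st

No (4 violations)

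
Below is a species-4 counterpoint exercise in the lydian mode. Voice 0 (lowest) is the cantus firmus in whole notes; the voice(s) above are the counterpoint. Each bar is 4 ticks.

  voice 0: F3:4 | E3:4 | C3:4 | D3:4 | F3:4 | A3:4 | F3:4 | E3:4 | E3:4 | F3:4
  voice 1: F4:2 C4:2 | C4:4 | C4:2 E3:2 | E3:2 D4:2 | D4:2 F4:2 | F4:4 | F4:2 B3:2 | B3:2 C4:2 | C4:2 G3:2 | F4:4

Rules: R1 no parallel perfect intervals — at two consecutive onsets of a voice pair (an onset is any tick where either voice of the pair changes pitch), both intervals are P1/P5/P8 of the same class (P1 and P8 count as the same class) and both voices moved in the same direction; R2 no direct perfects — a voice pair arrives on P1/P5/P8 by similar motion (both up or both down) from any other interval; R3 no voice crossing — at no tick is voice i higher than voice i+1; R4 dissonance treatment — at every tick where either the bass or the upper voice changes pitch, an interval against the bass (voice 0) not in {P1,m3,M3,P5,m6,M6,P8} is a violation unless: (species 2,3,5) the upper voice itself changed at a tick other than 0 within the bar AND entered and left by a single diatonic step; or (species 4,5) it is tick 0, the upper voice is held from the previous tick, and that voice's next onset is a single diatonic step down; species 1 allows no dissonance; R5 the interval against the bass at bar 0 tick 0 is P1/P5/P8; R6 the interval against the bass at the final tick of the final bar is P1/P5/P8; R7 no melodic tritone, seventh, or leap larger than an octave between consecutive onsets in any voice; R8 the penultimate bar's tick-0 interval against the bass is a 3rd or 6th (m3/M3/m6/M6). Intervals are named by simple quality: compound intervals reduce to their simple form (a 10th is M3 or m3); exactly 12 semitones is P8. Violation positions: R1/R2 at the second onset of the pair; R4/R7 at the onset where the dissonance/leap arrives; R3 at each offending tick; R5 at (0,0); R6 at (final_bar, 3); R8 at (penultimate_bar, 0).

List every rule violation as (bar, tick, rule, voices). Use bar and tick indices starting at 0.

(3, 0, R4, (0, 1))
(3, 2, R7, (1,))
(6, 2, R4, (0, 1))
(6, 2, R7, (1,))
(9, 0, R2, (0, 1))
(9, 0, R7, (1,))

bar 0: v0=F3 v1=F4 downbeat P8
bar 1: v0=E3 v1=C4 downbeat m6
bar 2: v0=C3 v1=C4 downbeat P8
bar 3: v0=D3 v1=E3 downbeat M2
bar 4: v0=F3 v1=D4 downbeat M6
bar 5: v0=A3 v1=F4 downbeat m6
bar 6: v0=F3 v1=F4 downbeat P8
bar 7: v0=E3 v1=B3 downbeat P5
bar 8: v0=E3 v1=C4 downbeat m6
bar 9: v0=F3 v1=F4 downbeat P8
  -> R4 @ bar 3 tick 0 v(0, 1): D3/E3 M2 untreated
  -> R7 @ bar 3 tick 2 v(1,): E3->D4 leap 10st
  -> R4 @ bar 6 tick 2 v(0, 1): F3/B3 TT untreated
  -> R7 @ bar 6 tick 2 v(1,): F4->B3 leap 6st
  -> R2 @ bar 9 tick 0 v(0, 1): E3/G3 m3 -> F3/F4 P8 similar
  -> R7 @ bar 9 tick 0 v(1,): G3->F4 leap 10st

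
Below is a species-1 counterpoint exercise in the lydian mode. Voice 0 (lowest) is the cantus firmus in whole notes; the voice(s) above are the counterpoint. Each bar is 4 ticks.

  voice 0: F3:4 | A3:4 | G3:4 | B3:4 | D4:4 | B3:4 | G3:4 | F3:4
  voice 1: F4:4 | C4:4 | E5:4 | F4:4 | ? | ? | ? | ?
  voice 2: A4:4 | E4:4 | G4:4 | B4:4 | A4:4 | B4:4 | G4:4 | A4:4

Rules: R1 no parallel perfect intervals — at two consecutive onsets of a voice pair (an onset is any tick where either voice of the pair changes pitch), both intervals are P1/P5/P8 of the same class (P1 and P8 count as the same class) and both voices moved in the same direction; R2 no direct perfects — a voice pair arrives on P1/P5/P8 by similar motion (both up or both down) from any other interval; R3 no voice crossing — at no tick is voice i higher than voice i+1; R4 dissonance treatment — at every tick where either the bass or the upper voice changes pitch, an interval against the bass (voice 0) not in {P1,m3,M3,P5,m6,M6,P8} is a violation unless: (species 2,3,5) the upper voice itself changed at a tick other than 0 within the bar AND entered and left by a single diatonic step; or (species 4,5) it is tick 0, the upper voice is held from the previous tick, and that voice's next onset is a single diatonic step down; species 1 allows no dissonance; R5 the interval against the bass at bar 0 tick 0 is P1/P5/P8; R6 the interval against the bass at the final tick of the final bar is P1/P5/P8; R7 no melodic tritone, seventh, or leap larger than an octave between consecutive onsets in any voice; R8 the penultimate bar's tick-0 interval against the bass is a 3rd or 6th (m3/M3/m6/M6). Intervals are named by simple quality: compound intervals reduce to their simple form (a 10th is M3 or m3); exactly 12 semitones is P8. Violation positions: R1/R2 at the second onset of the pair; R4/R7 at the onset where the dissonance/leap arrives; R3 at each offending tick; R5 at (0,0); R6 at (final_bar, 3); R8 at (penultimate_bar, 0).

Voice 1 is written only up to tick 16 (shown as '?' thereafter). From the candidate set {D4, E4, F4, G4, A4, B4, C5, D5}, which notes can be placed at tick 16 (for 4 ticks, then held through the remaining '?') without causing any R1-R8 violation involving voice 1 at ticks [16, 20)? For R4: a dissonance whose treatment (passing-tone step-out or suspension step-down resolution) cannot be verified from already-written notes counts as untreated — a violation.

{F4}

D4: violates R2
E4: violates R4
F4: legal
G4: violates R4
A4: violates R2
B4: violates R3,R7
C5: violates R3,R4
D5: violates R2,R3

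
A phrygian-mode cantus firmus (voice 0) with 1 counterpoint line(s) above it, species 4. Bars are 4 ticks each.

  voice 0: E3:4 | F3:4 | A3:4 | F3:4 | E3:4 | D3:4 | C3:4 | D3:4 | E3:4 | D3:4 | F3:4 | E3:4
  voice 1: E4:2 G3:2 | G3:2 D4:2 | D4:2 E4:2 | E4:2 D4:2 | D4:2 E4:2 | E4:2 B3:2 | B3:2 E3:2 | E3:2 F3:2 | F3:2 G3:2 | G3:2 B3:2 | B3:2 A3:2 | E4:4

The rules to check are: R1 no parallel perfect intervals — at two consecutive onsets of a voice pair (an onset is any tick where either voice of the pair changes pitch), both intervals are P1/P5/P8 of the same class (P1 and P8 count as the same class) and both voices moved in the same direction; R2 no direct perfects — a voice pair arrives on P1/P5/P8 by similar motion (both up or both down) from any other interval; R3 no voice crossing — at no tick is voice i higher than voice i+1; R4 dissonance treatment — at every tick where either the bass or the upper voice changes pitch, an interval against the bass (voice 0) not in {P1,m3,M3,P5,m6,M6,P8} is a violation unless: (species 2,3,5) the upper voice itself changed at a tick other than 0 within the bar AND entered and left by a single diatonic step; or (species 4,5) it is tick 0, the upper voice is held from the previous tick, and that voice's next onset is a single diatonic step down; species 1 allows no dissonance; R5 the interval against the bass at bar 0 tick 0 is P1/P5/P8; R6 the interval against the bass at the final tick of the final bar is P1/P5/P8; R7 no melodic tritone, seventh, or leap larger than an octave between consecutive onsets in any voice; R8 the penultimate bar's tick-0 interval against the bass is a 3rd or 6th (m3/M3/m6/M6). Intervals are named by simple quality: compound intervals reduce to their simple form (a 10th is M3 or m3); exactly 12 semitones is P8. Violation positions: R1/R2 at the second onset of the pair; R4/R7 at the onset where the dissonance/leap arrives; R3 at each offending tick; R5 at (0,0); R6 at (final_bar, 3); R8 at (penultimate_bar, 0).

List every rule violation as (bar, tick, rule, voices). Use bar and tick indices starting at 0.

bar 0: v0=E3 v1=E4 downbeat P8
bar 1: v0=F3 v1=G3 downbeat M2
bar 2: v0=A3 v1=D4 downbeat P4
bar 3: v0=F3 v1=E4 downbeat M7
bar 4: v0=E3 v1=D4 downbeat m7
bar 5: v0=D3 v1=E4 downbeat M2
bar 6: v0=C3 v1=B3 downbeat M7
bar 7: v0=D3 v1=E3 downbeat M2
bar 8: v0=E3 v1=F3 downbeat m2
bar 9: v0=D3 v1=G3 downbeat P4
bar 10: v0=F3 v1=B3 downbeat TT
bar 11: v0=E3 v1=E4 downbeat P8
  -> R4 @ bar 1 tick 0 v(0, 1): F3/G3 M2 untreated
  -> R4 @ bar 2 tick 0 v(0, 1): A3/D4 P4 untreated
  -> R4 @ bar 4 tick 0 v(0, 1): E3/D4 m7 untreated
  -> R4 @ bar 5 tick 0 v(0, 1): D3/E4 M2 untreated
  -> R4 @ bar 6 tick 0 v(0, 1): C3/B3 M7 untreated
  -> R4 @ bar 7 tick 0 v(0, 1): D3/E3 M2 untreated
  -> R4 @ bar 8 tick 0 v(0, 1): E3/F3 m2 untreated
  -> R4 @ bar 9 tick 0 v(0, 1): D3/G3 P4 untreated
  -> R8 @ bar 10 tick 0 v(0, 1): penult TT not 3rd/6th

(1, 0, R4, (0, 1))
(2, 0, R4, (0, 1))
(4, 0, R4, (0, 1))
(5, 0, R4, (0, 1))
(6, 0, R4, (0, 1))
(7, 0, R4, (0, 1))
(8, 0, R4, (0, 1))
(9, 0, R4, (0, 1))
(10, 0, R8, (0, 1))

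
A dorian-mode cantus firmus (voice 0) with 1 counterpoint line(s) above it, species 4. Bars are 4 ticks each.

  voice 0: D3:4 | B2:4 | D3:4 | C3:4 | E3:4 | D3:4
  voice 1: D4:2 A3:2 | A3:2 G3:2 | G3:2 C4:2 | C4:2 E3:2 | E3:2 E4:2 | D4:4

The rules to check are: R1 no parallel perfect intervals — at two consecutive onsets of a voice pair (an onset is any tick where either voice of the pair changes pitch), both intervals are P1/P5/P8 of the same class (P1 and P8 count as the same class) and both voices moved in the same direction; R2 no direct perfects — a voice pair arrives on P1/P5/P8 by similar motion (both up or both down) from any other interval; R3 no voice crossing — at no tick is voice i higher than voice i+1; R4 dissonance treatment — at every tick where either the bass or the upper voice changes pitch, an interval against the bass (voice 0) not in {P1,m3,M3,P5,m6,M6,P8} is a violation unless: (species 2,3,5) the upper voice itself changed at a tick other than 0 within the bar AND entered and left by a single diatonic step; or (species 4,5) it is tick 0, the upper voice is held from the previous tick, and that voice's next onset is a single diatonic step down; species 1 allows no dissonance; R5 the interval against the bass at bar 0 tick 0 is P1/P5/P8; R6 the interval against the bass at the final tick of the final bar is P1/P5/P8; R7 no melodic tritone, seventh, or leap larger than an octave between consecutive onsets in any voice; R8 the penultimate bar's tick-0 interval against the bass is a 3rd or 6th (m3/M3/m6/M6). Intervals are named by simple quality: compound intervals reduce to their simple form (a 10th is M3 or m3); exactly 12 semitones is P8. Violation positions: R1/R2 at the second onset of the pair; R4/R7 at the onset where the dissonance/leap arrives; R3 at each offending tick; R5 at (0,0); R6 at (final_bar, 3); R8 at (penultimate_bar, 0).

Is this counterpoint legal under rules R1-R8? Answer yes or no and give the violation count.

bar 0: v0=D3 v1=D4 (P8)
bar 1: v0=B2 v1=A3 (m7)
bar 2: v0=D3 v1=G3 (P4)
bar 3: v0=C3 v1=C4 (P8)
bar 4: v0=E3 v1=E3 (P1)
bar 5: v0=D3 v1=D4 (P8)
  R4 @ bar2.0: D3/G3 P4 untreated
  R4 @ bar2.2: D3/C4 m7 untreated
  R8 @ bar4.0: penult P1 not 3rd/6th
  R1 @ bar5.0: E3/E4 P8 -> D3/D4 P8 similar

No (4 violations)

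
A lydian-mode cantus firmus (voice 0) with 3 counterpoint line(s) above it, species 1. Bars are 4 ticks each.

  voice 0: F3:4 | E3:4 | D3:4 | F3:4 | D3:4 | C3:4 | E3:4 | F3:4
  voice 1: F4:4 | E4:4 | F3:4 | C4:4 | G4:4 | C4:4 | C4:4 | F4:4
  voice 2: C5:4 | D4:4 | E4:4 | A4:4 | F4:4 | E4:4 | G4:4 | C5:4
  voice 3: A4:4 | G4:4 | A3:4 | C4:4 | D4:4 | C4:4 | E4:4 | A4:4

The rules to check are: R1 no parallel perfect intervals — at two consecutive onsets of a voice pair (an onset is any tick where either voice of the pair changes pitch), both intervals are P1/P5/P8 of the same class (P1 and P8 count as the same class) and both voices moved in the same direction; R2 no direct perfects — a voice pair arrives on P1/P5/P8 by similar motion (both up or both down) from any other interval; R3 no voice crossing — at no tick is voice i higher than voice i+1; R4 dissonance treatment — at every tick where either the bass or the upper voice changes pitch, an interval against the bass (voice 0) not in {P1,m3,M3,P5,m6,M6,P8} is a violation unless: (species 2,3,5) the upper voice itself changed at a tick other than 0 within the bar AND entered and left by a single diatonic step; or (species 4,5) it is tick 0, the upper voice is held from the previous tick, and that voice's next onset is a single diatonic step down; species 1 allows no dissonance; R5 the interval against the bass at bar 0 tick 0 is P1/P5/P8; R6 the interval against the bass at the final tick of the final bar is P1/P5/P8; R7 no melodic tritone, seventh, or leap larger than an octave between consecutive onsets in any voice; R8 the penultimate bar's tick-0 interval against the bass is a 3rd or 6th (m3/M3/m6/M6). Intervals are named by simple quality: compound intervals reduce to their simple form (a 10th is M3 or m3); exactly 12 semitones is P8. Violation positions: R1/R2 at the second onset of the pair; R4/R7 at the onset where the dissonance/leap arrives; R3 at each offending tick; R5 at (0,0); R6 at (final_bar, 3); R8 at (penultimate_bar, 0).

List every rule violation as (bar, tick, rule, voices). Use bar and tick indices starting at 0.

(0, 0, R3, (2, 3))
(0, 0, R5, (0, 3))
(0, 1, R3, (2, 3))
(0, 2, R3, (2, 3))
(0, 3, R3, (2, 3))
(1, 0, R1, (0, 1))
(1, 0, R3, (1, 2))
(1, 0, R4, (0, 2))
(1, 0, R7, (2,))
(1, 1, R3, (1, 2))
(1, 2, R3, (1, 2))
(1, 3, R3, (1, 2))
(2, 0, R2, (0, 3))
(2, 0, R3, (2, 3))
(2, 0, R4, (0, 2))
(2, 0, R7, (1,))
(2, 0, R7, (3,))
(2, 1, R3, (2, 3))
(2, 2, R3, (2, 3))
(2, 3, R3, (2, 3))
(3, 0, R1, (0, 3))
(3, 0, R2, (0, 1))
(3, 0, R2, (1, 3))
(3, 0, R3, (2, 3))
(3, 1, R3, (2, 3))
(3, 2, R3, (2, 3))
(3, 3, R3, (2, 3))
(4, 0, R3, (1, 2))
(4, 0, R3, (2, 3))
(4, 0, R4, (0, 1))
(4, 1, R3, (1, 2))
(4, 1, R3, (2, 3))
(4, 2, R3, (1, 2))
(4, 2, R3, (2, 3))
(4, 3, R3, (1, 2))
(4, 3, R3, (2, 3))
(5, 0, R1, (0, 3))
(5, 0, R2, (0, 1))
(5, 0, R2, (1, 3))
(5, 0, R3, (2, 3))
(5, 1, R3, (2, 3))
(5, 2, R3, (2, 3))
(5, 3, R3, (2, 3))
(6, 0, R1, (0, 3))
(6, 0, R3, (2, 3))
(6, 0, R8, (0, 3))
(6, 1, R3, (2, 3))
(6, 2, R3, (2, 3))
(6, 3, R3, (2, 3))
(7, 0, R1, (1, 2))
(7, 0, R2, (0, 1))
(7, 0, R2, (0, 2))
(7, 0, R3, (2, 3))
(7, 1, R3, (2, 3))
(7, 2, R3, (2, 3))
(7, 3, R3, (2, 3))
(7, 3, R6, (0, 3))

bar 0: v0=F3 v1=F4 v2=C5 v3=A4 downbeat M3
bar 1: v0=E3 v1=E4 v2=D4 v3=G4 downbeat m3
bar 2: v0=D3 v1=F3 v2=E4 v3=A3 downbeat P5
bar 3: v0=F3 v1=C4 v2=A4 v3=C4 downbeat P5
bar 4: v0=D3 v1=G4 v2=F4 v3=D4 downbeat P8
bar 5: v0=C3 v1=C4 v2=E4 v3=C4 downbeat P8
bar 6: v0=E3 v1=C4 v2=G4 v3=E4 downbeat P8
bar 7: v0=F3 v1=F4 v2=C5 v3=A4 downbeat M3
  -> R3 @ bar 0 tick 0 v(2, 3): C5 above A4
  -> R5 @ bar 0 tick 0 v(0, 3): opens on M3
  -> R3 @ bar 0 tick 1 v(2, 3): C5 above A4
  -> R3 @ bar 0 tick 2 v(2, 3): C5 above A4
  -> R3 @ bar 0 tick 3 v(2, 3): C5 above A4
  -> R1 @ bar 1 tick 0 v(0, 1): F3/F4 P8 -> E3/E4 P8 similar
  -> R3 @ bar 1 tick 0 v(1, 2): E4 above D4
  -> R4 @ bar 1 tick 0 v(0, 2): E3/D4 m7 untreated
  -> R7 @ bar 1 tick 0 v(2,): C5->D4 leap 10st
  -> R3 @ bar 1 tick 1 v(1, 2): E4 above D4
  -> R3 @ bar 1 tick 2 v(1, 2): E4 above D4
  -> R3 @ bar 1 tick 3 v(1, 2): E4 above D4
  -> R2 @ bar 2 tick 0 v(0, 3): E3/G4 m3 -> D3/A3 P5 similar
  -> R3 @ bar 2 tick 0 v(2, 3): E4 above A3
  -> R4 @ bar 2 tick 0 v(0, 2): D3/E4 M2 untreated
  -> R7 @ bar 2 tick 0 v(1,): E4->F3 leap 11st
  -> R7 @ bar 2 tick 0 v(3,): G4->A3 leap 10st
  -> R3 @ bar 2 tick 1 v(2, 3): E4 above A3
  -> R3 @ bar 2 tick 2 v(2, 3): E4 above A3
  -> R3 @ bar 2 tick 3 v(2, 3): E4 above A3
  -> R1 @ bar 3 tick 0 v(0, 3): D3/A3 P5 -> F3/C4 P5 similar
  -> R2 @ bar 3 tick 0 v(0, 1): D3/F3 m3 -> F3/C4 P5 similar
  -> R2 @ bar 3 tick 0 v(1, 3): F3/A3 M3 -> C4/C4 P1 similar
  -> R3 @ bar 3 tick 0 v(2, 3): A4 above C4
  -> R3 @ bar 3 tick 1 v(2, 3): A4 above C4
  -> R3 @ bar 3 tick 2 v(2, 3): A4 above C4
  -> R3 @ bar 3 tick 3 v(2, 3): A4 above C4
  -> R3 @ bar 4 tick 0 v(1, 2): G4 above F4
  -> R3 @ bar 4 tick 0 v(2, 3): F4 above D4
  -> R4 @ bar 4 tick 0 v(0, 1): D3/G4 P4 untreated
  -> R3 @ bar 4 tick 1 v(1, 2): G4 above F4
  -> R3 @ bar 4 tick 1 v(2, 3): F4 above D4
  -> R3 @ bar 4 tick 2 v(1, 2): G4 above F4
  -> R3 @ bar 4 tick 2 v(2, 3): F4 above D4
  -> R3 @ bar 4 tick 3 v(1, 2): G4 above F4
  -> R3 @ bar 4 tick 3 v(2, 3): F4 above D4
  -> R1 @ bar 5 tick 0 v(0, 3): D3/D4 P8 -> C3/C4 P8 similar
  -> R2 @ bar 5 tick 0 v(0, 1): D3/G4 P4 -> C3/C4 P8 similar
  -> R2 @ bar 5 tick 0 v(1, 3): G4/D4 P4 -> C4/C4 P1 similar
  -> R3 @ bar 5 tick 0 v(2, 3): E4 above C4
  -> R3 @ bar 5 tick 1 v(2, 3): E4 above C4
  -> R3 @ bar 5 tick 2 v(2, 3): E4 above C4
  -> R3 @ bar 5 tick 3 v(2, 3): E4 above C4
  -> R1 @ bar 6 tick 0 v(0, 3): C3/C4 P8 -> E3/E4 P8 similar
  -> R3 @ bar 6 tick 0 v(2, 3): G4 above E4
  -> R8 @ bar 6 tick 0 v(0, 3): penult P8 not 3rd/6th
  -> R3 @ bar 6 tick 1 v(2, 3): G4 above E4
  -> R3 @ bar 6 tick 2 v(2, 3): G4 above E4
  -> R3 @ bar 6 tick 3 v(2, 3): G4 above E4
  -> R1 @ bar 7 tick 0 v(1, 2): C4/G4 P5 -> F4/C5 P5 similar
  -> R2 @ bar 7 tick 0 v(0, 1): E3/C4 m6 -> F3/F4 P8 similar
  -> R2 @ bar 7 tick 0 v(0, 2): E3/G4 m3 -> F3/C5 P5 similar
  -> R3 @ bar 7 tick 0 v(2, 3): C5 above A4
  -> R3 @ bar 7 tick 1 v(2, 3): C5 above A4
  -> R3 @ bar 7 tick 2 v(2, 3): C5 above A4
  -> R3 @ bar 7 tick 3 v(2, 3): C5 above A4
  -> R6 @ bar 7 tick 3 v(0, 3): closes on M3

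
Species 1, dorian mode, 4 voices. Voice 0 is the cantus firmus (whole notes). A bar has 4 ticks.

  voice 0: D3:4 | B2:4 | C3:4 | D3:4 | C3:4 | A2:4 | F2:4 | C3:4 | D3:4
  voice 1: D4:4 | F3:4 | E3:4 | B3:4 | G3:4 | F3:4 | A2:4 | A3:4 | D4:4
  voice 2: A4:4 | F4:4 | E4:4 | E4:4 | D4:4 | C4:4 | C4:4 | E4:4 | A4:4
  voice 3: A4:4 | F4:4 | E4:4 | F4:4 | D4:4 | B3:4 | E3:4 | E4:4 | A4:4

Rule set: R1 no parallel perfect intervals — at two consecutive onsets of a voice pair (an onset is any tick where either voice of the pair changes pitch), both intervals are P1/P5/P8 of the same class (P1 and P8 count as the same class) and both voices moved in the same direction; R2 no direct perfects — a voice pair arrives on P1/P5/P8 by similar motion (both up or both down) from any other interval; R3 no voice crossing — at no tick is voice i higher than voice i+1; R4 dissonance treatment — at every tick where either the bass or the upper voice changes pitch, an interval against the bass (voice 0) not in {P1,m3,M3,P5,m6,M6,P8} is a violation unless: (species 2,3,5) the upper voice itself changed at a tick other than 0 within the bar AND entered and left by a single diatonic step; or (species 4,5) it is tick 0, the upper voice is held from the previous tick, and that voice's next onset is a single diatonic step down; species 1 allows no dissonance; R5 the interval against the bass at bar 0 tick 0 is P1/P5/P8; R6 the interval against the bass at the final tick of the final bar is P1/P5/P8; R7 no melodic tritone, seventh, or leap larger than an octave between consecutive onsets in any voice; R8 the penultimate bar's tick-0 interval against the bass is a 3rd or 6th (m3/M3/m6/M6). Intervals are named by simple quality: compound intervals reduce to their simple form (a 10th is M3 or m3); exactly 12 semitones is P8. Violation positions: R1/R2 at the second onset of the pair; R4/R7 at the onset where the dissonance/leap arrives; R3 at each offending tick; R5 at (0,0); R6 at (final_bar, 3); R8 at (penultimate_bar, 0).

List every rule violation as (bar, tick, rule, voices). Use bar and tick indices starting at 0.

bar 0: v0=D3 v1=D4 v2=A4 v3=A4 downbeat P5
bar 1: v0=B2 v1=F3 v2=F4 v3=F4 downbeat TT
bar 2: v0=C3 v1=E3 v2=E4 v3=E4 downbeat M3
bar 3: v0=D3 v1=B3 v2=E4 v3=F4 downbeat m3
bar 4: v0=C3 v1=G3 v2=D4 v3=D4 downbeat M2
bar 5: v0=A2 v1=F3 v2=C4 v3=B3 downbeat M2
bar 6: v0=F2 v1=A2 v2=C4 v3=E3 downbeat M7
bar 7: v0=C3 v1=A3 v2=E4 v3=E4 downbeat M3
bar 8: v0=D3 v1=D4 v2=A4 v3=A4 downbeat P5
  -> R1 @ bar 1 tick 0 v(2, 3): A4/A4 P1 -> F4/F4 P1 similar
  -> R2 @ bar 1 tick 0 v(1, 2): D4/A4 P5 -> F3/F4 P8 similar
  -> R2 @ bar 1 tick 0 v(1, 3): D4/A4 P5 -> F3/F4 P8 similar
  -> R4 @ bar 1 tick 0 v(0, 1): B2/F3 TT untreated
  -> R4 @ bar 1 tick 0 v(0, 2): B2/F4 TT untreated
  -> R4 @ bar 1 tick 0 v(0, 3): B2/F4 TT untreated
  -> R1 @ bar 2 tick 0 v(1, 2): F3/F4 P8 -> E3/E4 P8 similar
  -> R1 @ bar 2 tick 0 v(1, 3): F3/F4 P8 -> E3/E4 P8 similar
  -> R1 @ bar 2 tick 0 v(2, 3): F4/F4 P1 -> E4/E4 P1 similar
  -> R4 @ bar 3 tick 0 v(0, 2): D3/E4 M2 untreated
  -> R2 @ bar 4 tick 0 v(0, 1): D3/B3 M6 -> C3/G3 P5 similar
  -> R2 @ bar 4 tick 0 v(1, 2): B3/E4 P4 -> G3/D4 P5 similar
  -> R2 @ bar 4 tick 0 v(1, 3): B3/F4 TT -> G3/D4 P5 similar
  -> R2 @ bar 4 tick 0 v(2, 3): E4/F4 m2 -> D4/D4 P1 similar
  -> R4 @ bar 4 tick 0 v(0, 2): C3/D4 M2 untreated
  -> R4 @ bar 4 tick 0 v(0, 3): C3/D4 M2 untreated
  -> R1 @ bar 5 tick 0 v(1, 2): G3/D4 P5 -> F3/C4 P5 similar
  -> R3 @ bar 5 tick 0 v(2, 3): C4 above B3
  -> R4 @ bar 5 tick 0 v(0, 3): A2/B3 M2 untreated
  -> R3 @ bar 5 tick 1 v(2, 3): C4 above B3
  -> R3 @ bar 5 tick 2 v(2, 3): C4 above B3
  -> R3 @ bar 5 tick 3 v(2, 3): C4 above B3
  -> R2 @ bar 6 tick 0 v(1, 3): F3/B3 TT -> A2/E3 P5 similar
  -> R3 @ bar 6 tick 0 v(2, 3): C4 above E3
  -> R4 @ bar 6 tick 0 v(0, 3): F2/E3 M7 untreated
  -> R3 @ bar 6 tick 1 v(2, 3): C4 above E3
  -> R3 @ bar 6 tick 2 v(2, 3): C4 above E3
  -> R3 @ bar 6 tick 3 v(2, 3): C4 above E3
  -> R1 @ bar 7 tick 0 v(1, 3): A2/E3 P5 -> A3/E4 P5 similar
  -> R2 @ bar 7 tick 0 v(1, 2): A2/C4 m3 -> A3/E4 P5 similar
  -> R2 @ bar 7 tick 0 v(2, 3): C4/E3 m6 -> E4/E4 P1 similar
  -> R1 @ bar 8 tick 0 v(1, 2): A3/E4 P5 -> D4/A4 P5 similar
  -> R1 @ bar 8 tick 0 v(1, 3): A3/E4 P5 -> D4/A4 P5 similar
  -> R1 @ bar 8 tick 0 v(2, 3): E4/E4 P1 -> A4/A4 P1 similar
  -> R2 @ bar 8 tick 0 v(0, 1): C3/A3 M6 -> D3/D4 P8 similar
  -> R2 @ bar 8 tick 0 v(0, 2): C3/E4 M3 -> D3/A4 P5 similar
  -> R2 @ bar 8 tick 0 v(0, 3): C3/E4 M3 -> D3/A4 P5 similar

(1, 0, R1, (2, 3))
(1, 0, R2, (1, 2))
(1, 0, R2, (1, 3))
(1, 0, R4, (0, 1))
(1, 0, R4, (0, 2))
(1, 0, R4, (0, 3))
(2, 0, R1, (1, 2))
(2, 0, R1, (1, 3))
(2, 0, R1, (2, 3))
(3, 0, R4, (0, 2))
(4, 0, R2, (0, 1))
(4, 0, R2, (1, 2))
(4, 0, R2, (1, 3))
(4, 0, R2, (2, 3))
(4, 0, R4, (0, 2))
(4, 0, R4, (0, 3))
(5, 0, R1, (1, 2))
(5, 0, R3, (2, 3))
(5, 0, R4, (0, 3))
(5, 1, R3, (2, 3))
(5, 2, R3, (2, 3))
(5, 3, R3, (2, 3))
(6, 0, R2, (1, 3))
(6, 0, R3, (2, 3))
(6, 0, R4, (0, 3))
(6, 1, R3, (2, 3))
(6, 2, R3, (2, 3))
(6, 3, R3, (2, 3))
(7, 0, R1, (1, 3))
(7, 0, R2, (1, 2))
(7, 0, R2, (2, 3))
(8, 0, R1, (1, 2))
(8, 0, R1, (1, 3))
(8, 0, R1, (2, 3))
(8, 0, R2, (0, 1))
(8, 0, R2, (0, 2))
(8, 0, R2, (0, 3))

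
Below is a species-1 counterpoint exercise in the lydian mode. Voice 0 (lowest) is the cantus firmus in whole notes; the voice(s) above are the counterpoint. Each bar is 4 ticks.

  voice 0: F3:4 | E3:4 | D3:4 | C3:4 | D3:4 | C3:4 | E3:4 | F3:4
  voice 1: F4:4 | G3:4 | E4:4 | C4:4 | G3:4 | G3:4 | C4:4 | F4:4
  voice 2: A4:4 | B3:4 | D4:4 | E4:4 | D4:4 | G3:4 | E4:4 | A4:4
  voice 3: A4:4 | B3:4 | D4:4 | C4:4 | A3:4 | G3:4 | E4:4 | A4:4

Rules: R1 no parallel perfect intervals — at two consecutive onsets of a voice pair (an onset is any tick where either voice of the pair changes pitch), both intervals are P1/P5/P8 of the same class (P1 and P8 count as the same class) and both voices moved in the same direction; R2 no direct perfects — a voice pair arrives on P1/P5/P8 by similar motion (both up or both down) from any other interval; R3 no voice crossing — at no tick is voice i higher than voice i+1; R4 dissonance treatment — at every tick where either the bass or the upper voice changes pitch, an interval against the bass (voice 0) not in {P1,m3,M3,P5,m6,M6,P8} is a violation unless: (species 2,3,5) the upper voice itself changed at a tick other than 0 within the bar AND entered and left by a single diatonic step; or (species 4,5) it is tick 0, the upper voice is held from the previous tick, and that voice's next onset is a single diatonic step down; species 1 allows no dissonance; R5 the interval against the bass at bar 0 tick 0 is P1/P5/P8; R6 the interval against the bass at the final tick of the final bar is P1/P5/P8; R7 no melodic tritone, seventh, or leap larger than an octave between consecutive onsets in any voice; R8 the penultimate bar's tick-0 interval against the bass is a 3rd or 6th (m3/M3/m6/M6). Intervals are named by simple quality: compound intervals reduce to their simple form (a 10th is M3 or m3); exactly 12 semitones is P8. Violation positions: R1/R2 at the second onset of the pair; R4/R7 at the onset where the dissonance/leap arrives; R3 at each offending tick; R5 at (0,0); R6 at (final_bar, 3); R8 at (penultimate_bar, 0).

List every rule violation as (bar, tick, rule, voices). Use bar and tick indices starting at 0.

bar 0: v0=F3 v1=F4 v2=A4 v3=A4 downbeat M3
bar 1: v0=E3 v1=G3 v2=B3 v3=B3 downbeat P5
bar 2: v0=D3 v1=E4 v2=D4 v3=D4 downbeat P8
bar 3: v0=C3 v1=C4 v2=E4 v3=C4 downbeat P8
bar 4: v0=D3 v1=G3 v2=D4 v3=A3 downbeat P5
bar 5: v0=C3 v1=G3 v2=G3 v3=G3 downbeat P5
bar 6: v0=E3 v1=C4 v2=E4 v3=E4 downbeat P8
bar 7: v0=F3 v1=F4 v2=A4 v3=A4 downbeat M3
  -> R5 @ bar 0 tick 0 v(0, 2): opens on M3
  -> R5 @ bar 0 tick 0 v(0, 3): opens on M3
  -> R1 @ bar 1 tick 0 v(2, 3): A4/A4 P1 -> B3/B3 P1 similar
  -> R2 @ bar 1 tick 0 v(0, 2): F3/A4 M3 -> E3/B3 P5 similar
  -> R2 @ bar 1 tick 0 v(0, 3): F3/A4 M3 -> E3/B3 P5 similar
  -> R7 @ bar 1 tick 0 v(1,): F4->G3 leap 10st
  -> R7 @ bar 1 tick 0 v(2,): A4->B3 leap 10st
  -> R7 @ bar 1 tick 0 v(3,): A4->B3 leap 10st
  -> R1 @ bar 2 tick 0 v(2, 3): B3/B3 P1 -> D4/D4 P1 similar
  -> R3 @ bar 2 tick 0 v(1, 2): E4 above D4
  -> R4 @ bar 2 tick 0 v(0, 1): D3/E4 M2 untreated
  -> R3 @ bar 2 tick 1 v(1, 2): E4 above D4
  -> R3 @ bar 2 tick 2 v(1, 2): E4 above D4
  -> R3 @ bar 2 tick 3 v(1, 2): E4 above D4
  -> R1 @ bar 3 tick 0 v(0, 3): D3/D4 P8 -> C3/C4 P8 similar
  -> R2 @ bar 3 tick 0 v(0, 1): D3/E4 M2 -> C3/C4 P8 similar
  -> R2 @ bar 3 tick 0 v(1, 3): E4/D4 M2 -> C4/C4 P1 similar
  -> R3 @ bar 3 tick 0 v(2, 3): E4 above C4
  -> R3 @ bar 3 tick 1 v(2, 3): E4 above C4
  -> R3 @ bar 3 tick 2 v(2, 3): E4 above C4
  -> R3 @ bar 3 tick 3 v(2, 3): E4 above C4
  -> R2 @ bar 4 tick 0 v(1, 2): C4/E4 M3 -> G3/D4 P5 similar
  -> R3 @ bar 4 tick 0 v(2, 3): D4 above A3
  -> R4 @ bar 4 tick 0 v(0, 1): D3/G3 P4 untreated
  -> R3 @ bar 4 tick 1 v(2, 3): D4 above A3
  -> R3 @ bar 4 tick 2 v(2, 3): D4 above A3
  -> R3 @ bar 4 tick 3 v(2, 3): D4 above A3
  -> R1 @ bar 5 tick 0 v(0, 3): D3/A3 P5 -> C3/G3 P5 similar
  -> R2 @ bar 5 tick 0 v(0, 2): D3/D4 P8 -> C3/G3 P5 similar
  -> R2 @ bar 5 tick 0 v(2, 3): D4/A3 P4 -> G3/G3 P1 similar
  -> R1 @ bar 6 tick 0 v(2, 3): G3/G3 P1 -> E4/E4 P1 similar
  -> R2 @ bar 6 tick 0 v(0, 2): C3/G3 P5 -> E3/E4 P8 similar
  -> R2 @ bar 6 tick 0 v(0, 3): C3/G3 P5 -> E3/E4 P8 similar
  -> R8 @ bar 6 tick 0 v(0, 2): penult P8 not 3rd/6th
  -> R8 @ bar 6 tick 0 v(0, 3): penult P8 not 3rd/6th
  -> R1 @ bar 7 tick 0 v(2, 3): E4/E4 P1 -> A4/A4 P1 similar
  -> R2 @ bar 7 tick 0 v(0, 1): E3/C4 m6 -> F3/F4 P8 similar
  -> R6 @ bar 7 tick 3 v(0, 2): closes on M3
  -> R6 @ bar 7 tick 3 v(0, 3): closes on M3

(0, 0, R5, (0, 2))
(0, 0, R5, (0, 3))
(1, 0, R1, (2, 3))
(1, 0, R2, (0, 2))
(1, 0, R2, (0, 3))
(1, 0, R7, (1,))
(1, 0, R7, (2,))
(1, 0, R7, (3,))
(2, 0, R1, (2, 3))
(2, 0, R3, (1, 2))
(2, 0, R4, (0, 1))
(2, 1, R3, (1, 2))
(2, 2, R3, (1, 2))
(2, 3, R3, (1, 2))
(3, 0, R1, (0, 3))
(3, 0, R2, (0, 1))
(3, 0, R2, (1, 3))
(3, 0, R3, (2, 3))
(3, 1, R3, (2, 3))
(3, 2, R3, (2, 3))
(3, 3, R3, (2, 3))
(4, 0, R2, (1, 2))
(4, 0, R3, (2, 3))
(4, 0, R4, (0, 1))
(4, 1, R3, (2, 3))
(4, 2, R3, (2, 3))
(4, 3, R3, (2, 3))
(5, 0, R1, (0, 3))
(5, 0, R2, (0, 2))
(5, 0, R2, (2, 3))
(6, 0, R1, (2, 3))
(6, 0, R2, (0, 2))
(6, 0, R2, (0, 3))
(6, 0, R8, (0, 2))
(6, 0, R8, (0, 3))
(7, 0, R1, (2, 3))
(7, 0, R2, (0, 1))
(7, 3, R6, (0, 2))
(7, 3, R6, (0, 3))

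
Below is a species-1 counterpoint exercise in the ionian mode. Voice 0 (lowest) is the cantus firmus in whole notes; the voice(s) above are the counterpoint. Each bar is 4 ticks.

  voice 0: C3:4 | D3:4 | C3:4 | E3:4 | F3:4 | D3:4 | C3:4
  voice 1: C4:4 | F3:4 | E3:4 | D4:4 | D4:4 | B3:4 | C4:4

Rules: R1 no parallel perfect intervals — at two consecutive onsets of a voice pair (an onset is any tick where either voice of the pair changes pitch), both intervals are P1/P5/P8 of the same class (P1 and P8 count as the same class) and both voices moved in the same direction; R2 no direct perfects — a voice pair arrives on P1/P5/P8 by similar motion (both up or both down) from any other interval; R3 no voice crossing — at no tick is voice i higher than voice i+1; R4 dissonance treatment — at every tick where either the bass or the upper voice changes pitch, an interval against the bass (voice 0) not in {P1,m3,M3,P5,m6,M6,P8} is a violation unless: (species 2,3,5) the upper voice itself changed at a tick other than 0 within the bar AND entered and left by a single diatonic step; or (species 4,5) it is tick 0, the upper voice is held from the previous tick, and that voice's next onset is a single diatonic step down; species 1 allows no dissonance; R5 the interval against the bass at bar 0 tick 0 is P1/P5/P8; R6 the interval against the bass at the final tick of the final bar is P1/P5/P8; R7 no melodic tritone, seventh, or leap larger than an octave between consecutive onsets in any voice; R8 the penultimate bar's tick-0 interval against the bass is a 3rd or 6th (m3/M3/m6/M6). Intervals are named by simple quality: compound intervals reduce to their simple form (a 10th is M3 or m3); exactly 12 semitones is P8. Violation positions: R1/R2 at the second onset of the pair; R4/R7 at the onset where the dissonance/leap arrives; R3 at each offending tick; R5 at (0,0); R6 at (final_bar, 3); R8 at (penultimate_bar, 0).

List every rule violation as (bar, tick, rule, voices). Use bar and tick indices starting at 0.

bar 0: v0=C3 v1=C4 downbeat P8
bar 1: v0=D3 v1=F3 downbeat m3
bar 2: v0=C3 v1=E3 downbeat M3
bar 3: v0=E3 v1=D4 downbeat m7
bar 4: v0=F3 v1=D4 downbeat M6
bar 5: v0=D3 v1=B3 downbeat M6
bar 6: v0=C3 v1=C4 downbeat P8
  -> R4 @ bar 3 tick 0 v(0, 1): E3/D4 m7 untreated
  -> R7 @ bar 3 tick 0 v(1,): E3->D4 leap 10st

(3, 0, R4, (0, 1))
(3, 0, R7, (1,))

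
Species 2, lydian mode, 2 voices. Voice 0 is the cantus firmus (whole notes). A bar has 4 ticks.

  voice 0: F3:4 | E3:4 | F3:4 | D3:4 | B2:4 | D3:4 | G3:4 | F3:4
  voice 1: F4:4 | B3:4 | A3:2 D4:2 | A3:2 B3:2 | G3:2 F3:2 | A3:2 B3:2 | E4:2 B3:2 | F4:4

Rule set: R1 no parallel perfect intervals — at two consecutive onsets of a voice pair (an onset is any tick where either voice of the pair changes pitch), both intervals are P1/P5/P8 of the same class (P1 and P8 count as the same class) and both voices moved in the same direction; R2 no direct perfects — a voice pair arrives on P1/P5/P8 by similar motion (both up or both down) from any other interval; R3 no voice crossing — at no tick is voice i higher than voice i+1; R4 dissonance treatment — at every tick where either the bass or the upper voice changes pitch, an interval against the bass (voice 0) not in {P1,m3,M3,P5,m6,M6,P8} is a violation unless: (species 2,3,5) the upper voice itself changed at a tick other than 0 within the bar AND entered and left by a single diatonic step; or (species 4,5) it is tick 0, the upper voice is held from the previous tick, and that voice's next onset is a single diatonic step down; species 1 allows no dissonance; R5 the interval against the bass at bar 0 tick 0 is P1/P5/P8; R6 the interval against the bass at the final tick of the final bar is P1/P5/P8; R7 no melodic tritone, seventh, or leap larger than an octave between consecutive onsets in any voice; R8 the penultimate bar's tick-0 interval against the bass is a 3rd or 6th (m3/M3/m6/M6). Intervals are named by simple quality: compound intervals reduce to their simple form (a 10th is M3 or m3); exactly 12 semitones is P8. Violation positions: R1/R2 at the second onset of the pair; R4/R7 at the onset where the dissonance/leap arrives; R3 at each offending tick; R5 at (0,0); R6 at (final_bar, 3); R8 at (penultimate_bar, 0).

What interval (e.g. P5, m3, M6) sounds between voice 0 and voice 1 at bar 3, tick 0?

P5

voice 0=D3 voice 1=A3 -> P5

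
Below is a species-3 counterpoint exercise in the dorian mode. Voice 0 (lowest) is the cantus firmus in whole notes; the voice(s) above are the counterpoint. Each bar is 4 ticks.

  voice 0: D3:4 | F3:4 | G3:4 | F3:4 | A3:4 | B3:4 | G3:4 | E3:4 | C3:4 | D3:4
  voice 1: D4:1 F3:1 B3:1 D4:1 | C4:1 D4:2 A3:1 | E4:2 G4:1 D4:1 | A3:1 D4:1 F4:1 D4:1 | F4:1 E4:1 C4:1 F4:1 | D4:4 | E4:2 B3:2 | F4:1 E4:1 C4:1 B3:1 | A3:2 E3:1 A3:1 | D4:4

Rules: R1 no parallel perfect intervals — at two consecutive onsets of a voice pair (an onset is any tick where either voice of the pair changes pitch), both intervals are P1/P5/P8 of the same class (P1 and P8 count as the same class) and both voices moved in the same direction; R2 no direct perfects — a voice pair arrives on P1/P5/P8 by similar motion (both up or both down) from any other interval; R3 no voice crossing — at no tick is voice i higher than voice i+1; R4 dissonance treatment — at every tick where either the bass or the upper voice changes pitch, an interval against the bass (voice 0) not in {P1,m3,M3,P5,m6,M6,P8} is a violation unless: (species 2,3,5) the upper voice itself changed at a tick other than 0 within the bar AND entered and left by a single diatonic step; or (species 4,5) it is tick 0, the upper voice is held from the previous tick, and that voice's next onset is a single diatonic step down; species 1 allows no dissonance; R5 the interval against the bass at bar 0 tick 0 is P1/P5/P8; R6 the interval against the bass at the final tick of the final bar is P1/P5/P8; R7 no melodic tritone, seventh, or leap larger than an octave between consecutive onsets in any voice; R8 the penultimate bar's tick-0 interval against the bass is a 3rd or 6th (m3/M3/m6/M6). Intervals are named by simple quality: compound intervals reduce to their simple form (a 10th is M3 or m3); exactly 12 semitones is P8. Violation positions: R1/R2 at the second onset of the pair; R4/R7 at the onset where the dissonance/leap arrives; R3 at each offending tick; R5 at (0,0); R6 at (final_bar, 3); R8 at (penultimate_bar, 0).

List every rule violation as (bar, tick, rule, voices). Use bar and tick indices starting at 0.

(0, 2, R7, (1,))
(7, 0, R4, (0, 1))
(7, 0, R7, (1,))
(9, 0, R2, (0, 1))

bar 0: v0=D3 v1=D4 downbeat P8
bar 1: v0=F3 v1=C4 downbeat P5
bar 2: v0=G3 v1=E4 downbeat M6
bar 3: v0=F3 v1=A3 downbeat M3
bar 4: v0=A3 v1=F4 downbeat m6
bar 5: v0=B3 v1=D4 downbeat m3
bar 6: v0=G3 v1=E4 downbeat M6
bar 7: v0=E3 v1=F4 downbeat m2
bar 8: v0=C3 v1=A3 downbeat M6
bar 9: v0=D3 v1=D4 downbeat P8
  -> R7 @ bar 0 tick 2 v(1,): F3->B3 leap 6st
  -> R4 @ bar 7 tick 0 v(0, 1): E3/F4 m2 untreated
  -> R7 @ bar 7 tick 0 v(1,): B3->F4 leap 6st
  -> R2 @ bar 9 tick 0 v(0, 1): C3/A3 M6 -> D3/D4 P8 similar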